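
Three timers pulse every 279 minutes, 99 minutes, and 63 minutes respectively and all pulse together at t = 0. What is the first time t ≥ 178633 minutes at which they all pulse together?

Joint pulses occur at multiples of LCM(279, 99, 63).
279 = 3^2 × 31
99 = 3^2 × 11
63 = 3^2 × 7
LCM(279, 99, 63) = 3^2 × 7 × 11 × 31 = 21483.
Smallest multiple of 21483 that is ≥ 178633: ⌈178633/21483⌉ × 21483 = 9 × 21483 = 193347.

193347 minutes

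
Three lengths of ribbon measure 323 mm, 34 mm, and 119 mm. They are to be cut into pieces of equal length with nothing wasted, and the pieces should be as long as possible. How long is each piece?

17 mm

The greatest length dividing all of 323, 34, and 119 is their gcd.
323 = 17 × 19
34 = 2 × 17
119 = 7 × 17
gcd(323, 34, 119) = 17.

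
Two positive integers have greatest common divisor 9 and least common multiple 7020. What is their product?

63180

For any two positive integers, gcd × lcm = product = 9 × 7020 = 63180.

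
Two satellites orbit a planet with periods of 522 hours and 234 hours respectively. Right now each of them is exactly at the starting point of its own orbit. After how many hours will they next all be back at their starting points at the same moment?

The first simultaneous occurrence is after LCM of the individual periods.
522 = 2 × 3^2 × 29
234 = 2 × 3^2 × 13
LCM(522, 234) = 2 × 3^2 × 13 × 29 = 6786.

6786 hours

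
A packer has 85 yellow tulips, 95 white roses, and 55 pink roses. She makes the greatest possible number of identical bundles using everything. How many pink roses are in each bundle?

11

Number of bundles = gcd(85, 95, 55).
85 = 5 × 17
95 = 5 × 19
55 = 5 × 11
gcd(85, 95, 55) = 5.
pink roses per bundle = 55 / 5 = 11.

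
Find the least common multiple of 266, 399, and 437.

18354

266 = 2 × 7 × 19
399 = 3 × 7 × 19
437 = 19 × 23
LCM(266, 399, 437) = 2 × 3 × 7 × 19 × 23 = 18354.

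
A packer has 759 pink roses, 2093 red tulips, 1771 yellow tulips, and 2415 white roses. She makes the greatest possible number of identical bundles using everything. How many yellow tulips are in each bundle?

77

Number of bundles = gcd(759, 2093, 1771, 2415).
759 = 3 × 11 × 23
2093 = 7 × 13 × 23
1771 = 7 × 11 × 23
2415 = 3 × 5 × 7 × 23
gcd(759, 2093, 1771, 2415) = 23.
yellow tulips per bundle = 1771 / 23 = 77.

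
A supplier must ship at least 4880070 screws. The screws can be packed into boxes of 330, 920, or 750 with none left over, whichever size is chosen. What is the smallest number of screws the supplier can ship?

5313000

The number of screws must be a common multiple of 330, 920, and 750, so a multiple of their LCM.
330 = 2 × 3 × 5 × 11
920 = 2^3 × 5 × 23
750 = 2 × 3 × 5^3
LCM(330, 920, 750) = 2^3 × 3 × 5^3 × 11 × 23 = 759000.
Smallest multiple of 759000 that is ≥ 4880070: ⌈4880070/759000⌉ × 759000 = 7 × 759000 = 5313000.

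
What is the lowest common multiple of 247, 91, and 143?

247 = 13 × 19
91 = 7 × 13
143 = 11 × 13
LCM(247, 91, 143) = 7 × 11 × 13 × 19 = 19019.

19019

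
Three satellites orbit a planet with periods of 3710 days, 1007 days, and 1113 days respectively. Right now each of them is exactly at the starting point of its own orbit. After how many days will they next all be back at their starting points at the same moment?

We need the least common multiple of the intervals.
3710 = 2 × 5 × 7 × 53
1007 = 19 × 53
1113 = 3 × 7 × 53
LCM(3710, 1007, 1113) = 2 × 3 × 5 × 7 × 19 × 53 = 211470.

211470 days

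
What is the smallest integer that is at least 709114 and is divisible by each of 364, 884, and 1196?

The integer must be a common multiple of 364, 884, and 1196, so a multiple of their LCM.
364 = 2^2 × 7 × 13
884 = 2^2 × 13 × 17
1196 = 2^2 × 13 × 23
LCM(364, 884, 1196) = 2^2 × 7 × 13 × 17 × 23 = 142324.
Smallest multiple of 142324 that is ≥ 709114: ⌈709114/142324⌉ × 142324 = 5 × 142324 = 711620.

711620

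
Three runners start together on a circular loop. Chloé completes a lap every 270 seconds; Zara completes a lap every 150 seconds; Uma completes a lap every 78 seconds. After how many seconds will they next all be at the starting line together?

They coincide at every common multiple of the periods; the first is the LCM.
270 = 2 × 3^3 × 5
150 = 2 × 3 × 5^2
78 = 2 × 3 × 13
LCM(270, 150, 78) = 2 × 3^3 × 5^2 × 13 = 17550.

17550 seconds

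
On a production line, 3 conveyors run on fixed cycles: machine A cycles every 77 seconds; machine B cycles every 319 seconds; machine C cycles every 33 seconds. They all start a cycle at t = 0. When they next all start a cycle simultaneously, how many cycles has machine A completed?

87 cycles

All finish a whole number of cycles simultaneously at t = LCM of the periods.
77 = 7 × 11
319 = 11 × 29
33 = 3 × 11
LCM(77, 319, 33) = 3 × 7 × 11 × 29 = 6699.
Cycles for period 77: 6699 / 77 = 87.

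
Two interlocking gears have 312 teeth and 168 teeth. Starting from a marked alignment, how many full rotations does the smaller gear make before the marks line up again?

13 rotations

They are all back at their starting positions together after one LCM of the periods.
312 = 2^3 × 3 × 13
168 = 2^3 × 3 × 7
LCM(312, 168) = 2^3 × 3 × 7 × 13 = 2184.
Rotations for period 168: 2184 / 168 = 13.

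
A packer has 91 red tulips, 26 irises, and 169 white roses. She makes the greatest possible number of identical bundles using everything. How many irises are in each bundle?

2

Number of bundles = gcd(91, 26, 169).
91 = 7 × 13
26 = 2 × 13
169 = 13^2
gcd(91, 26, 169) = 13.
irises per bundle = 26 / 13 = 2.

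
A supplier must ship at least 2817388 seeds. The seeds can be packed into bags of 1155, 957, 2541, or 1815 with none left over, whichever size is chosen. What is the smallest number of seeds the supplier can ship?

The number of seeds must be a common multiple of 1155, 957, 2541, and 1815, so a multiple of their LCM.
1155 = 3 × 5 × 7 × 11
957 = 3 × 11 × 29
2541 = 3 × 7 × 11^2
1815 = 3 × 5 × 11^2
LCM(1155, 957, 2541, 1815) = 3 × 5 × 7 × 11^2 × 29 = 368445.
Smallest multiple of 368445 that is ≥ 2817388: ⌈2817388/368445⌉ × 368445 = 8 × 368445 = 2947560.

2947560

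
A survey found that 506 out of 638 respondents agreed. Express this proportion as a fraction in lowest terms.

23/29

506 = 2 × 11 × 23
638 = 2 × 11 × 29
gcd(506, 638) = 2 × 11 = 22.
Divide numerator and denominator by 22: 506/638 = 23/29.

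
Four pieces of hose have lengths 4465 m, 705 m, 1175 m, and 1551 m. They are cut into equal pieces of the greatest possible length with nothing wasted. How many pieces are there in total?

Piece length = gcd(4465, 705, 1175, 1551).
4465 = 5 × 19 × 47
705 = 3 × 5 × 47
1175 = 5^2 × 47
1551 = 3 × 11 × 47
gcd(4465, 705, 1175, 1551) = 47.
Total pieces = 4465/47 + 705/47 + 1175/47 + 1551/47 = 95 + 15 + 25 + 33 = 168.

168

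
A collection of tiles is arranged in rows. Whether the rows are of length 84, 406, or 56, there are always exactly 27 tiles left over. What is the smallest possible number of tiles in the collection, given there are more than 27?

4899

N − 27 must be a common multiple of 84, 406, and 56.
84 = 2^2 × 3 × 7
406 = 2 × 7 × 29
56 = 2^3 × 7
LCM(84, 406, 56) = 2^3 × 3 × 7 × 29 = 4872.
Smallest N > 27 is LCM + 27 = 4872 + 27 = 4899.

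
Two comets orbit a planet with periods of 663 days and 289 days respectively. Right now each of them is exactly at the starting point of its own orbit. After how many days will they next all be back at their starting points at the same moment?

We need the least common multiple of the intervals.
663 = 3 × 13 × 17
289 = 17^2
LCM(663, 289) = 3 × 13 × 17^2 = 11271.

11271 days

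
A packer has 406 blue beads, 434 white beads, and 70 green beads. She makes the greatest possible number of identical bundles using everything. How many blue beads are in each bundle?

Number of bundles = gcd(406, 434, 70).
406 = 2 × 7 × 29
434 = 2 × 7 × 31
70 = 2 × 5 × 7
gcd(406, 434, 70) = 2 × 7 = 14.
blue beads per bundle = 406 / 14 = 29.

29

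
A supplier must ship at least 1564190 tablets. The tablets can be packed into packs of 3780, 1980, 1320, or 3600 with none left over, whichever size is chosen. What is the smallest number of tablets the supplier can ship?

1663200

The number of tablets must be a common multiple of 3780, 1980, 1320, and 3600, so a multiple of their LCM.
3780 = 2^2 × 3^3 × 5 × 7
1980 = 2^2 × 3^2 × 5 × 11
1320 = 2^3 × 3 × 5 × 11
3600 = 2^4 × 3^2 × 5^2
LCM(3780, 1980, 1320, 3600) = 2^4 × 3^3 × 5^2 × 7 × 11 = 831600.
Smallest multiple of 831600 that is ≥ 1564190: ⌈1564190/831600⌉ × 831600 = 2 × 831600 = 1663200.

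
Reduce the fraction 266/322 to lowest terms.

266 = 2 × 7 × 19
322 = 2 × 7 × 23
gcd(266, 322) = 2 × 7 = 14.
Divide numerator and denominator by 14: 266/322 = 19/23.

19/23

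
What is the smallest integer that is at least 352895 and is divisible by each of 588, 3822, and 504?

The integer must be a common multiple of 588, 3822, and 504, so a multiple of their LCM.
588 = 2^2 × 3 × 7^2
3822 = 2 × 3 × 7^2 × 13
504 = 2^3 × 3^2 × 7
LCM(588, 3822, 504) = 2^3 × 3^2 × 7^2 × 13 = 45864.
Smallest multiple of 45864 that is ≥ 352895: ⌈352895/45864⌉ × 45864 = 8 × 45864 = 366912.

366912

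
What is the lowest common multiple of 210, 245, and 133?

210 = 2 × 3 × 5 × 7
245 = 5 × 7^2
133 = 7 × 19
LCM(210, 245, 133) = 2 × 3 × 5 × 7^2 × 19 = 27930.

27930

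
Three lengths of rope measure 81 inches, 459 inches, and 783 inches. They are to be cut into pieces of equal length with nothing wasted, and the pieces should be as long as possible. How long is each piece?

27 inches

The greatest length dividing all of 81, 459, and 783 is their gcd.
81 = 3^4
459 = 3^3 × 17
783 = 3^3 × 29
gcd(81, 459, 783) = 3^3 = 27.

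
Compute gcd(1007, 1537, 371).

53

1007 = 19 × 53
1537 = 29 × 53
371 = 7 × 53
gcd(1007, 1537, 371) = 53.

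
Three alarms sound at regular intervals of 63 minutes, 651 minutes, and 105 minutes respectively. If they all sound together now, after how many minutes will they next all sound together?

9765 minutes

The first simultaneous occurrence is after LCM of the individual periods.
63 = 3^2 × 7
651 = 3 × 7 × 31
105 = 3 × 5 × 7
LCM(63, 651, 105) = 3^2 × 5 × 7 × 31 = 9765.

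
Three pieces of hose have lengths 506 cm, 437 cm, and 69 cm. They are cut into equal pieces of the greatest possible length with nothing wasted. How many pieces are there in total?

Piece length = gcd(506, 437, 69).
506 = 2 × 11 × 23
437 = 19 × 23
69 = 3 × 23
gcd(506, 437, 69) = 23.
Total pieces = 506/23 + 437/23 + 69/23 = 22 + 19 + 3 = 44.

44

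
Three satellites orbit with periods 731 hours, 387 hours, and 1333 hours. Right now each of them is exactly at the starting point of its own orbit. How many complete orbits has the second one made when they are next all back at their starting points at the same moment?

527 orbits

The first common completion time is the LCM of the periods.
731 = 17 × 43
387 = 3^2 × 43
1333 = 31 × 43
LCM(731, 387, 1333) = 3^2 × 17 × 31 × 43 = 203949.
Orbits for period 387: 203949 / 387 = 527.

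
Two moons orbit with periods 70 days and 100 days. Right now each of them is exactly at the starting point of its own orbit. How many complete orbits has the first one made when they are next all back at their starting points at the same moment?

10 orbits

The first common completion time is the LCM of the periods.
70 = 2 × 5 × 7
100 = 2^2 × 5^2
LCM(70, 100) = 2^2 × 5^2 × 7 = 700.
Orbits for period 70: 700 / 70 = 10.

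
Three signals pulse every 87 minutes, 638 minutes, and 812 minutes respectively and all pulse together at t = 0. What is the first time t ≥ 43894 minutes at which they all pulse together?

53592 minutes

Joint pulses occur at multiples of LCM(87, 638, 812).
87 = 3 × 29
638 = 2 × 11 × 29
812 = 2^2 × 7 × 29
LCM(87, 638, 812) = 2^2 × 3 × 7 × 11 × 29 = 26796.
Smallest multiple of 26796 that is ≥ 43894: ⌈43894/26796⌉ × 26796 = 2 × 26796 = 53592.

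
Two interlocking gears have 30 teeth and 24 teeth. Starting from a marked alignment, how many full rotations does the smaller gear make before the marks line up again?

They are all back at their starting positions together after one LCM of the periods.
30 = 2 × 3 × 5
24 = 2^3 × 3
LCM(30, 24) = 2^3 × 3 × 5 = 120.
Rotations for period 24: 120 / 24 = 5.

5 rotations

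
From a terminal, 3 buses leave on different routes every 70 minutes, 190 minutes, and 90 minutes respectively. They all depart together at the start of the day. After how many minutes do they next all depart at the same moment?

11970 minutes

The first simultaneous occurrence is after LCM of the individual periods.
70 = 2 × 5 × 7
190 = 2 × 5 × 19
90 = 2 × 3^2 × 5
LCM(70, 190, 90) = 2 × 3^2 × 5 × 7 × 19 = 11970.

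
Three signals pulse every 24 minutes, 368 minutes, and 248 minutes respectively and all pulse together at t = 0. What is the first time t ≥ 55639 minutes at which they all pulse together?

68448 minutes

Joint pulses occur at multiples of LCM(24, 368, 248).
24 = 2^3 × 3
368 = 2^4 × 23
248 = 2^3 × 31
LCM(24, 368, 248) = 2^4 × 3 × 23 × 31 = 34224.
Smallest multiple of 34224 that is ≥ 55639: ⌈55639/34224⌉ × 34224 = 2 × 34224 = 68448.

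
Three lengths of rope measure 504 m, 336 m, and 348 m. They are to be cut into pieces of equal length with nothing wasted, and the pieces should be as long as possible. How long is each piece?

The greatest length dividing all of 504, 336, and 348 is their gcd.
504 = 2^3 × 3^2 × 7
336 = 2^4 × 3 × 7
348 = 2^2 × 3 × 29
gcd(504, 336, 348) = 2^2 × 3 = 12.

12 m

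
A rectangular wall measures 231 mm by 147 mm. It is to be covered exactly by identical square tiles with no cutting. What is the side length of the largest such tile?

The tile side must divide both 231 and 147, so the largest is their gcd.
231 = 3 × 7 × 11
147 = 3 × 7^2
gcd(231, 147) = 3 × 7 = 21.

21 mm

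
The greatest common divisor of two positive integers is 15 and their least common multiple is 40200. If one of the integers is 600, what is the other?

For two integers, gcd × lcm = product, so the other is (15 × 40200) / 600 = 603000 / 600 = 1005.

1005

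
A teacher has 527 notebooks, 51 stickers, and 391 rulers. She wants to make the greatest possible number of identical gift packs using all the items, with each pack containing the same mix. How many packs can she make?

The pack count must divide each quantity, so the greatest is gcd(527, 51, 391).
527 = 17 × 31
51 = 3 × 17
391 = 17 × 23
gcd(527, 51, 391) = 17.

17 packs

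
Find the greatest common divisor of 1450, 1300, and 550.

50

1450 = 2 × 5^2 × 29
1300 = 2^2 × 5^2 × 13
550 = 2 × 5^2 × 11
gcd(1450, 1300, 550) = 2 × 5^2 = 50.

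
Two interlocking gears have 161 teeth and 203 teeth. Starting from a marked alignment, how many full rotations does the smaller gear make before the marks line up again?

The first common completion time is the LCM of the periods.
161 = 7 × 23
203 = 7 × 29
LCM(161, 203) = 7 × 23 × 29 = 4669.
Rotations for period 161: 4669 / 161 = 29.

29 rotations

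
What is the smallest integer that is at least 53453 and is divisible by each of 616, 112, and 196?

60368

The integer must be a common multiple of 616, 112, and 196, so a multiple of their LCM.
616 = 2^3 × 7 × 11
112 = 2^4 × 7
196 = 2^2 × 7^2
LCM(616, 112, 196) = 2^4 × 7^2 × 11 = 8624.
Smallest multiple of 8624 that is ≥ 53453: ⌈53453/8624⌉ × 8624 = 7 × 8624 = 60368.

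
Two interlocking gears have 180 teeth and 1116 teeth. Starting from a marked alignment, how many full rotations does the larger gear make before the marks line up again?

All finish a whole number of cycles simultaneously at t = LCM of the periods.
180 = 2^2 × 3^2 × 5
1116 = 2^2 × 3^2 × 31
LCM(180, 1116) = 2^2 × 3^2 × 5 × 31 = 5580.
Rotations for period 1116: 5580 / 1116 = 5.

5 rotations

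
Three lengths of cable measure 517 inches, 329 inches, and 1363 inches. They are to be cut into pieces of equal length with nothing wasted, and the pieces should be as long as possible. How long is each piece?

Each piece length must divide every original length, so the longest possible is gcd(517, 329, 1363).
517 = 11 × 47
329 = 7 × 47
1363 = 29 × 47
gcd(517, 329, 1363) = 47.

47 inches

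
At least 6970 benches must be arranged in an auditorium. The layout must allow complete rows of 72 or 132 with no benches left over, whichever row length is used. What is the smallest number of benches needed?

The number of benches must be a common multiple of 72 and 132, so a multiple of their LCM.
72 = 2^3 × 3^2
132 = 2^2 × 3 × 11
LCM(72, 132) = 2^3 × 3^2 × 11 = 792.
Smallest multiple of 792 that is ≥ 6970: ⌈6970/792⌉ × 792 = 9 × 792 = 7128.

7128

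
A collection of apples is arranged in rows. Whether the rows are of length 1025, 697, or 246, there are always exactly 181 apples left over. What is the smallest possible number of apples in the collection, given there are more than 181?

104731

N − 181 must be a common multiple of 1025, 697, and 246.
1025 = 5^2 × 41
697 = 17 × 41
246 = 2 × 3 × 41
LCM(1025, 697, 246) = 2 × 3 × 5^2 × 17 × 41 = 104550.
Smallest N > 181 is LCM + 181 = 104550 + 181 = 104731.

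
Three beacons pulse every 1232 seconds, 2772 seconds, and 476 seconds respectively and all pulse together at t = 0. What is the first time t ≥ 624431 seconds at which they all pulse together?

753984 seconds

Joint pulses occur at multiples of LCM(1232, 2772, 476).
1232 = 2^4 × 7 × 11
2772 = 2^2 × 3^2 × 7 × 11
476 = 2^2 × 7 × 17
LCM(1232, 2772, 476) = 2^4 × 3^2 × 7 × 11 × 17 = 188496.
Smallest multiple of 188496 that is ≥ 624431: ⌈624431/188496⌉ × 188496 = 4 × 188496 = 753984.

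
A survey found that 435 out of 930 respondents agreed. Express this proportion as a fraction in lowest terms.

435 = 3 × 5 × 29
930 = 2 × 3 × 5 × 31
gcd(435, 930) = 3 × 5 = 15.
Divide numerator and denominator by 15: 435/930 = 29/62.

29/62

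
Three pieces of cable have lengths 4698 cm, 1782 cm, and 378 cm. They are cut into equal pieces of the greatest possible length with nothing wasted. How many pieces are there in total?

Piece length = gcd(4698, 1782, 378).
4698 = 2 × 3^4 × 29
1782 = 2 × 3^4 × 11
378 = 2 × 3^3 × 7
gcd(4698, 1782, 378) = 2 × 3^3 = 54.
Total pieces = 4698/54 + 1782/54 + 378/54 = 87 + 33 + 7 = 127.

127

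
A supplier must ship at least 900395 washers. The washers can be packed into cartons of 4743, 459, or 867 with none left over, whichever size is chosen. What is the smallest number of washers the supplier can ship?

The number of washers must be a common multiple of 4743, 459, and 867, so a multiple of their LCM.
4743 = 3^2 × 17 × 31
459 = 3^3 × 17
867 = 3 × 17^2
LCM(4743, 459, 867) = 3^3 × 17^2 × 31 = 241893.
Smallest multiple of 241893 that is ≥ 900395: ⌈900395/241893⌉ × 241893 = 4 × 241893 = 967572.

967572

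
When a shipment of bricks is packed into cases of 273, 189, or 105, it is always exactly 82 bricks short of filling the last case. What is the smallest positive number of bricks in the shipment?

Being 82 short of a full case of size k means N ≡ −82 (mod k), i.e. N + 82 is a multiple of each size.
273 = 3 × 7 × 13
189 = 3^3 × 7
105 = 3 × 5 × 7
LCM(273, 189, 105) = 3^3 × 5 × 7 × 13 = 12285.
Smallest positive N is 12285 − 82 = 12203.

12203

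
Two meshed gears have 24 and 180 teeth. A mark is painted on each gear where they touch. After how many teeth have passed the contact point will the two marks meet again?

We need the least common multiple of the intervals.
24 = 2^3 × 3
180 = 2^2 × 3^2 × 5
LCM(24, 180) = 2^3 × 3^2 × 5 = 360.

360 teeth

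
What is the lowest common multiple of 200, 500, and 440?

200 = 2^3 × 5^2
500 = 2^2 × 5^3
440 = 2^3 × 5 × 11
LCM(200, 500, 440) = 2^3 × 5^3 × 11 = 11000.

11000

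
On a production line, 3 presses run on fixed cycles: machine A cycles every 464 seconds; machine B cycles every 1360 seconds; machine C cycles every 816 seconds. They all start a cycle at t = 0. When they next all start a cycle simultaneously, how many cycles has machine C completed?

145 cycles

All finish a whole number of cycles simultaneously at t = LCM of the periods.
464 = 2^4 × 29
1360 = 2^4 × 5 × 17
816 = 2^4 × 3 × 17
LCM(464, 1360, 816) = 2^4 × 3 × 5 × 17 × 29 = 118320.
Cycles for period 816: 118320 / 816 = 145.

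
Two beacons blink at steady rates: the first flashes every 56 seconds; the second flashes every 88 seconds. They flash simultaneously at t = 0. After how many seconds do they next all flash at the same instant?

We need the least common multiple of the intervals.
56 = 2^3 × 7
88 = 2^3 × 11
LCM(56, 88) = 2^3 × 7 × 11 = 616.

616 seconds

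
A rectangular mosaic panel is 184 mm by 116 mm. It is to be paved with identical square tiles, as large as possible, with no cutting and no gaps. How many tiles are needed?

1334

Tile side = gcd(184, 116).
184 = 2^3 × 23
116 = 2^2 × 29
gcd(184, 116) = 2^2 = 4.
Tiles: (184/4) × (116/4) = 46 × 29 = 1334.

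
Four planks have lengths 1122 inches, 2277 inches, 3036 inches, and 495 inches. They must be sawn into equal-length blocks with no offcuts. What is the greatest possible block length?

33 inches

The block length must divide every plank, so the greatest is gcd(1122, 2277, 3036, 495).
1122 = 2 × 3 × 11 × 17
2277 = 3^2 × 11 × 23
3036 = 2^2 × 3 × 11 × 23
495 = 3^2 × 5 × 11
gcd(1122, 2277, 3036, 495) = 3 × 11 = 33.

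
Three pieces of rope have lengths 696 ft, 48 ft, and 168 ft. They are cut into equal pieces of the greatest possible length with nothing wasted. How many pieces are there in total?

Piece length = gcd(696, 48, 168).
696 = 2^3 × 3 × 29
48 = 2^4 × 3
168 = 2^3 × 3 × 7
gcd(696, 48, 168) = 2^3 × 3 = 24.
Total pieces = 696/24 + 48/24 + 168/24 = 29 + 2 + 7 = 38.

38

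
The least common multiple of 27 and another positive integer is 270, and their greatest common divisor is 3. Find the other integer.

30

gcd × lcm = product of the two integers, so the other integer is (3 × 270) / 27 = 30.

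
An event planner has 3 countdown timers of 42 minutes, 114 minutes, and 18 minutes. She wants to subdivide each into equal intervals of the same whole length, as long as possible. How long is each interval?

6 minutes

The interval must divide each timer length; the longest such is the gcd.
42 = 2 × 3 × 7
114 = 2 × 3 × 19
18 = 2 × 3^2
gcd(42, 114, 18) = 2 × 3 = 6.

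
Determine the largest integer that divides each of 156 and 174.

156 = 2^2 × 3 × 13
174 = 2 × 3 × 29
gcd(156, 174) = 2 × 3 = 6.

6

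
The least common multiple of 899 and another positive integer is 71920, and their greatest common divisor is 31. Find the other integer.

2480

gcd × lcm = product of the two integers, so the other integer is (31 × 71920) / 899 = 2480.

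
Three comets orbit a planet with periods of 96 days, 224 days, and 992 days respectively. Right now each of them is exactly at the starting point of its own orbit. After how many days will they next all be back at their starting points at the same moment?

The first simultaneous occurrence is after LCM of the individual periods.
96 = 2^5 × 3
224 = 2^5 × 7
992 = 2^5 × 31
LCM(96, 224, 992) = 2^5 × 3 × 7 × 31 = 20832.

20832 days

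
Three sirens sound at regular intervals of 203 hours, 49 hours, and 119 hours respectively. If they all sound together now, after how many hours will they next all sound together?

They coincide at every common multiple of the periods; the first is the LCM.
203 = 7 × 29
49 = 7^2
119 = 7 × 17
LCM(203, 49, 119) = 7^2 × 17 × 29 = 24157.

24157 hours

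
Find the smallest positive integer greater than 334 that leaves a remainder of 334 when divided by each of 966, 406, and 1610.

N − 334 must be a common multiple of 966, 406, and 1610.
966 = 2 × 3 × 7 × 23
406 = 2 × 7 × 29
1610 = 2 × 5 × 7 × 23
LCM(966, 406, 1610) = 2 × 3 × 5 × 7 × 23 × 29 = 140070.
Smallest N > 334 is LCM + 334 = 140070 + 334 = 140404.

140404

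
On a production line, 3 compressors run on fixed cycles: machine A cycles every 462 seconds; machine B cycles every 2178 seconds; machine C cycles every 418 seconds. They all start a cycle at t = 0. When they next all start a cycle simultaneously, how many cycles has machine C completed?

693 cycles

They are all back at their starting positions together after one LCM of the periods.
462 = 2 × 3 × 7 × 11
2178 = 2 × 3^2 × 11^2
418 = 2 × 11 × 19
LCM(462, 2178, 418) = 2 × 3^2 × 7 × 11^2 × 19 = 289674.
Cycles for period 418: 289674 / 418 = 693.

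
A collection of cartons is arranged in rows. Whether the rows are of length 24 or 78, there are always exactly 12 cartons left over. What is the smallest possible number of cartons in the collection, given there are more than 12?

N − 12 must be a common multiple of 24 and 78.
24 = 2^3 × 3
78 = 2 × 3 × 13
LCM(24, 78) = 2^3 × 3 × 13 = 312.
Smallest N > 12 is LCM + 12 = 312 + 12 = 324.

324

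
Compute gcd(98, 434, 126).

14

98 = 2 × 7^2
434 = 2 × 7 × 31
126 = 2 × 3^2 × 7
gcd(98, 434, 126) = 2 × 7 = 14.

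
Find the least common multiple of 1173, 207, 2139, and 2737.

1173 = 3 × 17 × 23
207 = 3^2 × 23
2139 = 3 × 23 × 31
2737 = 7 × 17 × 23
LCM(1173, 207, 2139, 2737) = 3^2 × 7 × 17 × 23 × 31 = 763623.

763623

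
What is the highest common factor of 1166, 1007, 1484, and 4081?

1166 = 2 × 11 × 53
1007 = 19 × 53
1484 = 2^2 × 7 × 53
4081 = 7 × 11 × 53
gcd(1166, 1007, 1484, 4081) = 53.

53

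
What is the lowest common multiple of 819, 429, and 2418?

819 = 3^2 × 7 × 13
429 = 3 × 11 × 13
2418 = 2 × 3 × 13 × 31
LCM(819, 429, 2418) = 2 × 3^2 × 7 × 11 × 13 × 31 = 558558.

558558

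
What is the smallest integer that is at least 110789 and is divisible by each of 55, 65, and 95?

The integer must be a common multiple of 55, 65, and 95, so a multiple of their LCM.
55 = 5 × 11
65 = 5 × 13
95 = 5 × 19
LCM(55, 65, 95) = 5 × 11 × 13 × 19 = 13585.
Smallest multiple of 13585 that is ≥ 110789: ⌈110789/13585⌉ × 13585 = 9 × 13585 = 122265.

122265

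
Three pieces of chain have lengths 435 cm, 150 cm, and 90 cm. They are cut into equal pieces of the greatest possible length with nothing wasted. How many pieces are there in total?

45

Piece length = gcd(435, 150, 90).
435 = 3 × 5 × 29
150 = 2 × 3 × 5^2
90 = 2 × 3^2 × 5
gcd(435, 150, 90) = 3 × 5 = 15.
Total pieces = 435/15 + 150/15 + 90/15 = 29 + 10 + 6 = 45.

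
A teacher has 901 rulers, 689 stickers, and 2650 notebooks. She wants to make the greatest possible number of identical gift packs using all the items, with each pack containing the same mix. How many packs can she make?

The pack count must divide each quantity, so the greatest is gcd(901, 689, 2650).
901 = 17 × 53
689 = 13 × 53
2650 = 2 × 5^2 × 53
gcd(901, 689, 2650) = 53.

53 packs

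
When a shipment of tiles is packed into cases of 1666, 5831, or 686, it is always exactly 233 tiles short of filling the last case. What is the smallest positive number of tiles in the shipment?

11429

Being 233 short of a full case of size k means N ≡ −233 (mod k), i.e. N + 233 is a multiple of each size.
1666 = 2 × 7^2 × 17
5831 = 7^3 × 17
686 = 2 × 7^3
LCM(1666, 5831, 686) = 2 × 7^3 × 17 = 11662.
Smallest positive N is 11662 − 233 = 11429.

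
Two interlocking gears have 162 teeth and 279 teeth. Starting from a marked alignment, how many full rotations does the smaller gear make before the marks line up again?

They are all back at their starting positions together after one LCM of the periods.
162 = 2 × 3^4
279 = 3^2 × 31
LCM(162, 279) = 2 × 3^4 × 31 = 5022.
Rotations for period 162: 5022 / 162 = 31.

31 rotations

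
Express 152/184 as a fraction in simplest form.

152 = 2^3 × 19
184 = 2^3 × 23
gcd(152, 184) = 2^3 = 8.
Divide numerator and denominator by 8: 152/184 = 19/23.

19/23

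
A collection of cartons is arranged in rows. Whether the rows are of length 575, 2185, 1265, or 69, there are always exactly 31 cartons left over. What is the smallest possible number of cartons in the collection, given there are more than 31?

N − 31 must be a common multiple of 575, 2185, 1265, and 69.
575 = 5^2 × 23
2185 = 5 × 19 × 23
1265 = 5 × 11 × 23
69 = 3 × 23
LCM(575, 2185, 1265, 69) = 3 × 5^2 × 11 × 19 × 23 = 360525.
Smallest N > 31 is LCM + 31 = 360525 + 31 = 360556.

360556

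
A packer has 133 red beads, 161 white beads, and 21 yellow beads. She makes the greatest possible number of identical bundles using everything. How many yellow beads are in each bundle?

3

Number of bundles = gcd(133, 161, 21).
133 = 7 × 19
161 = 7 × 23
21 = 3 × 7
gcd(133, 161, 21) = 7.
yellow beads per bundle = 21 / 7 = 3.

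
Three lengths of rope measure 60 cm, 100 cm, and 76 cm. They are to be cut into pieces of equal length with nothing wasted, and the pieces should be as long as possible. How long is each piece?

4 cm

The greatest length dividing all of 60, 100, and 76 is their gcd.
60 = 2^2 × 3 × 5
100 = 2^2 × 5^2
76 = 2^2 × 19
gcd(60, 100, 76) = 2^2 = 4.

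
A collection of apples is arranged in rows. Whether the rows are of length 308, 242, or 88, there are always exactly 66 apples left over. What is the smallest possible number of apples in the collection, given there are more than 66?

N − 66 must be a common multiple of 308, 242, and 88.
308 = 2^2 × 7 × 11
242 = 2 × 11^2
88 = 2^3 × 11
LCM(308, 242, 88) = 2^3 × 7 × 11^2 = 6776.
Smallest N > 66 is LCM + 66 = 6776 + 66 = 6842.

6842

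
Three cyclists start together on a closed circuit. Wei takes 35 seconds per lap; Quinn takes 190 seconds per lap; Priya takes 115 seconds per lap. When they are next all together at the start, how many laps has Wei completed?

The first common completion time is the LCM of the periods.
35 = 5 × 7
190 = 2 × 5 × 19
115 = 5 × 23
LCM(35, 190, 115) = 2 × 5 × 7 × 19 × 23 = 30590.
Laps for period 35: 30590 / 35 = 874.

874 laps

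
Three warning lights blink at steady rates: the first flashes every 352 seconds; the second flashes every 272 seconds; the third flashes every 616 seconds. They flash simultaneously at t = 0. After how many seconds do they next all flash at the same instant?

41888 seconds

They coincide at every common multiple of the periods; the first is the LCM.
352 = 2^5 × 11
272 = 2^4 × 17
616 = 2^3 × 7 × 11
LCM(352, 272, 616) = 2^5 × 7 × 11 × 17 = 41888.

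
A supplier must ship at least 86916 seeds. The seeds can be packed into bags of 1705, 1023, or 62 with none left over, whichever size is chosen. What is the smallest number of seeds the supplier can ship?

92070

The number of seeds must be a common multiple of 1705, 1023, and 62, so a multiple of their LCM.
1705 = 5 × 11 × 31
1023 = 3 × 11 × 31
62 = 2 × 31
LCM(1705, 1023, 62) = 2 × 3 × 5 × 11 × 31 = 10230.
Smallest multiple of 10230 that is ≥ 86916: ⌈86916/10230⌉ × 10230 = 9 × 10230 = 92070.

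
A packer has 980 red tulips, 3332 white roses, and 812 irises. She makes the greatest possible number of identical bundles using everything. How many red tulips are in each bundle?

35

Number of bundles = gcd(980, 3332, 812).
980 = 2^2 × 5 × 7^2
3332 = 2^2 × 7^2 × 17
812 = 2^2 × 7 × 29
gcd(980, 3332, 812) = 2^2 × 7 = 28.
red tulips per bundle = 980 / 28 = 35.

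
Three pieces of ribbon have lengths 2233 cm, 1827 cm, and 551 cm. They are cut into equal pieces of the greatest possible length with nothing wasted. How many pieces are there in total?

Piece length = gcd(2233, 1827, 551).
2233 = 7 × 11 × 29
1827 = 3^2 × 7 × 29
551 = 19 × 29
gcd(2233, 1827, 551) = 29.
Total pieces = 2233/29 + 1827/29 + 551/29 = 77 + 63 + 19 = 159.

159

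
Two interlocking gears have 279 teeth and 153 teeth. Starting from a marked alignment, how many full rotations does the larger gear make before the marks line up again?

They are all back at their starting positions together after one LCM of the periods.
279 = 3^2 × 31
153 = 3^2 × 17
LCM(279, 153) = 3^2 × 17 × 31 = 4743.
Rotations for period 279: 4743 / 279 = 17.

17 rotations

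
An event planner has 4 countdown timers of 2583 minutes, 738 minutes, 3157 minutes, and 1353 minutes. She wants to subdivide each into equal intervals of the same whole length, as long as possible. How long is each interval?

41 minutes

The interval must divide each timer length; the longest such is the gcd.
2583 = 3^2 × 7 × 41
738 = 2 × 3^2 × 41
3157 = 7 × 11 × 41
1353 = 3 × 11 × 41
gcd(2583, 738, 3157, 1353) = 41.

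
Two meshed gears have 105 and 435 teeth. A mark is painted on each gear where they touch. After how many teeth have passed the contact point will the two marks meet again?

We need the least common multiple of the intervals.
105 = 3 × 5 × 7
435 = 3 × 5 × 29
LCM(105, 435) = 3 × 5 × 7 × 29 = 3045.

3045 teeth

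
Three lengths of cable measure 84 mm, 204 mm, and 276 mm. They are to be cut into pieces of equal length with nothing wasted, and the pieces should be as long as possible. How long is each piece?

12 mm

Each piece length must divide every original length, so the longest possible is gcd(84, 204, 276).
84 = 2^2 × 3 × 7
204 = 2^2 × 3 × 17
276 = 2^2 × 3 × 23
gcd(84, 204, 276) = 2^2 × 3 = 12.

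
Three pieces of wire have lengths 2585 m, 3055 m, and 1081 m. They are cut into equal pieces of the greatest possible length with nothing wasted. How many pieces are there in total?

Piece length = gcd(2585, 3055, 1081).
2585 = 5 × 11 × 47
3055 = 5 × 13 × 47
1081 = 23 × 47
gcd(2585, 3055, 1081) = 47.
Total pieces = 2585/47 + 3055/47 + 1081/47 = 55 + 65 + 23 = 143.

143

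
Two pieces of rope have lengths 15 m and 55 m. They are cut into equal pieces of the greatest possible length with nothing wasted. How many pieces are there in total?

Piece length = gcd(15, 55).
15 = 3 × 5
55 = 5 × 11
gcd(15, 55) = 5.
Total pieces = 15/5 + 55/5 = 3 + 11 = 14.

14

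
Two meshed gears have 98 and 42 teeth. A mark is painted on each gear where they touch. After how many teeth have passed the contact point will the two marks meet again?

294 teeth

They coincide at every common multiple of the periods; the first is the LCM.
98 = 2 × 7^2
42 = 2 × 3 × 7
LCM(98, 42) = 2 × 3 × 7^2 = 294.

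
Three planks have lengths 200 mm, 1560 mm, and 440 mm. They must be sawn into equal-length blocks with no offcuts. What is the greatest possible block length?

40 mm

The block length must divide every plank, so the greatest is gcd(200, 1560, 440).
200 = 2^3 × 5^2
1560 = 2^3 × 3 × 5 × 13
440 = 2^3 × 5 × 11
gcd(200, 1560, 440) = 2^3 × 5 = 40.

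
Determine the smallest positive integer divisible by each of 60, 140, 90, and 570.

23940

60 = 2^2 × 3 × 5
140 = 2^2 × 5 × 7
90 = 2 × 3^2 × 5
570 = 2 × 3 × 5 × 19
LCM(60, 140, 90, 570) = 2^2 × 3^2 × 5 × 7 × 19 = 23940.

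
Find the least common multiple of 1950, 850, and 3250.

1950 = 2 × 3 × 5^2 × 13
850 = 2 × 5^2 × 17
3250 = 2 × 5^3 × 13
LCM(1950, 850, 3250) = 2 × 3 × 5^3 × 13 × 17 = 165750.

165750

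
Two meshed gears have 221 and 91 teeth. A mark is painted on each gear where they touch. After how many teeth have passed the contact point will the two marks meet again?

The first simultaneous occurrence is after LCM of the individual periods.
221 = 13 × 17
91 = 7 × 13
LCM(221, 91) = 7 × 13 × 17 = 1547.

1547 teeth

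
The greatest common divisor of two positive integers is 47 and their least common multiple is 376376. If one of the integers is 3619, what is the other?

For two integers, gcd × lcm = product, so the other is (47 × 376376) / 3619 = 17689672 / 3619 = 4888.

4888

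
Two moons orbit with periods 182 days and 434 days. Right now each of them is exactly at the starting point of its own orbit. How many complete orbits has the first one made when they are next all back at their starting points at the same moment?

All finish a whole number of cycles simultaneously at t = LCM of the periods.
182 = 2 × 7 × 13
434 = 2 × 7 × 31
LCM(182, 434) = 2 × 7 × 13 × 31 = 5642.
Orbits for period 182: 5642 / 182 = 31.

31 orbits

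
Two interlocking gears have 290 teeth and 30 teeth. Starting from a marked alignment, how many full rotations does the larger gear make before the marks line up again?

All finish a whole number of cycles simultaneously at t = LCM of the periods.
290 = 2 × 5 × 29
30 = 2 × 3 × 5
LCM(290, 30) = 2 × 3 × 5 × 29 = 870.
Rotations for period 290: 870 / 290 = 3.

3 rotations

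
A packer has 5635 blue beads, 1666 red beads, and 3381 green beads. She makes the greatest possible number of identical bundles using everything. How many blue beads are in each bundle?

115

Number of bundles = gcd(5635, 1666, 3381).
5635 = 5 × 7^2 × 23
1666 = 2 × 7^2 × 17
3381 = 3 × 7^2 × 23
gcd(5635, 1666, 3381) = 7^2 = 49.
blue beads per bundle = 5635 / 49 = 115.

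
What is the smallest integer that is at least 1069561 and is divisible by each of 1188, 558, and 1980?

The integer must be a common multiple of 1188, 558, and 1980, so a multiple of their LCM.
1188 = 2^2 × 3^3 × 11
558 = 2 × 3^2 × 31
1980 = 2^2 × 3^2 × 5 × 11
LCM(1188, 558, 1980) = 2^2 × 3^3 × 5 × 11 × 31 = 184140.
Smallest multiple of 184140 that is ≥ 1069561: ⌈1069561/184140⌉ × 184140 = 6 × 184140 = 1104840.

1104840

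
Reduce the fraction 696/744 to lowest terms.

29/31

696 = 2^3 × 3 × 29
744 = 2^3 × 3 × 31
gcd(696, 744) = 2^3 × 3 = 24.
Divide numerator and denominator by 24: 696/744 = 29/31.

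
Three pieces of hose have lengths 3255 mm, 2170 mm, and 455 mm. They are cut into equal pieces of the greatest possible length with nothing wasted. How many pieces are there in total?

Piece length = gcd(3255, 2170, 455).
3255 = 3 × 5 × 7 × 31
2170 = 2 × 5 × 7 × 31
455 = 5 × 7 × 13
gcd(3255, 2170, 455) = 5 × 7 = 35.
Total pieces = 3255/35 + 2170/35 + 455/35 = 93 + 62 + 13 = 168.

168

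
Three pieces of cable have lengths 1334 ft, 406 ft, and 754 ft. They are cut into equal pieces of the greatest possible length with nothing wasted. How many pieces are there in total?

Piece length = gcd(1334, 406, 754).
1334 = 2 × 23 × 29
406 = 2 × 7 × 29
754 = 2 × 13 × 29
gcd(1334, 406, 754) = 2 × 29 = 58.
Total pieces = 1334/58 + 406/58 + 754/58 = 23 + 7 + 13 = 43.

43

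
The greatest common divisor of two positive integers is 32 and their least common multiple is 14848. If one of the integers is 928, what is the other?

512

For two integers, gcd × lcm = product, so the other is (32 × 14848) / 928 = 475136 / 928 = 512.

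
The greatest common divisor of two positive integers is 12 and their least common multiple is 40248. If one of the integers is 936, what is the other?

For two integers, gcd × lcm = product, so the other is (12 × 40248) / 936 = 482976 / 936 = 516.

516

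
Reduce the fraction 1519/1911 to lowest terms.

1519 = 7^2 × 31
1911 = 3 × 7^2 × 13
gcd(1519, 1911) = 7^2 = 49.
Divide numerator and denominator by 49: 1519/1911 = 31/39.

31/39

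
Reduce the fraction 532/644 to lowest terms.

19/23

532 = 2^2 × 7 × 19
644 = 2^2 × 7 × 23
gcd(532, 644) = 2^2 × 7 = 28.
Divide numerator and denominator by 28: 532/644 = 19/23.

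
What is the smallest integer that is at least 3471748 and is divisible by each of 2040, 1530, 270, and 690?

The integer must be a common multiple of 2040, 1530, 270, and 690, so a multiple of their LCM.
2040 = 2^3 × 3 × 5 × 17
1530 = 2 × 3^2 × 5 × 17
270 = 2 × 3^3 × 5
690 = 2 × 3 × 5 × 23
LCM(2040, 1530, 270, 690) = 2^3 × 3^3 × 5 × 17 × 23 = 422280.
Smallest multiple of 422280 that is ≥ 3471748: ⌈3471748/422280⌉ × 422280 = 9 × 422280 = 3800520.

3800520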